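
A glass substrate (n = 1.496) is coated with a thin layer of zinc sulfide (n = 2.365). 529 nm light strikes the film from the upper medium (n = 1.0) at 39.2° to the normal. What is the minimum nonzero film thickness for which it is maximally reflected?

58.0 nm

Top surface (1.0 → 2.365): reflection off a higher-index medium gives a half-wave phase shift.
Bottom surface (2.365 → 1.496): reflection off a lower-index medium gives no phase shift.
The two reflections differ by half a wavelength.
So the condition for constructive reflection is 2 n t cos θ_r = (m + ½) λ.
Snell's law: 1.0 sin 39.2° = 2.365 sin θ_r → sin θ_r = 0.267, cos θ_r = 0.964.
Minimum at m = 0: t = λ / (4 n cos θ_r) = 529 / (4 × 2.365 × 0.964) = 58.0 nm.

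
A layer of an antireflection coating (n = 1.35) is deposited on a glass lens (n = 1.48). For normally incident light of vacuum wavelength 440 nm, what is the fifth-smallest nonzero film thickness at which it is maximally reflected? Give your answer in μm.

0.815 μm

Top surface (1.0 → 1.35): reflection off a higher-index medium gives a half-wave phase shift.
At the lower boundary (n = 1.35 to n = 1.48) the reflected ray undergoes a half-wave phase shift.
Zero or two π shifts → no net half-wave offset.
For bright reflection here: 2 n t = m λ.
The fifth-smallest nonzero thickness corresponds to m = 5: t = m λ / (2 n) = 5.00 × 440 / (2 × 1.35) = 815 nm.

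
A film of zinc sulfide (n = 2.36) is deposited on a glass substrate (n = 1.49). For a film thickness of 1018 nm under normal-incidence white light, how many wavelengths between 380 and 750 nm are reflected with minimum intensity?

6

Top surface (1.0 → 2.36): reflection off a higher-index medium gives a half-wave phase shift.
Ray reflecting at the bottom interface goes from n = 2.36 toward n = 1.49: no phase shift.
Exactly one π shift → a net half-wave offset.
For weak reflection here: 2 n t = m λ.
λ = 2 n t / m = 4805 / m nm.
m=6: 801 nm (IR); m=7: 686 nm (visible); m=8: 601 nm (visible); m=9: 534 nm (visible); m=10: 480 nm (visible); m=11: 437 nm (visible); m=12: 400 nm (visible); m=13: 370 nm (UV).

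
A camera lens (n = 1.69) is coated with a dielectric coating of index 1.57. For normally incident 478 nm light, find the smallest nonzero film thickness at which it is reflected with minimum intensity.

Ray reflecting at the top interface goes from n = 1.0 toward n = 1.57: a half-wave phase shift.
At the lower boundary (n = 1.57 to n = 1.69) the reflected ray undergoes a half-wave phase shift.
The two reflections carry the same phase change, so no net offset.
With no net inversion, destructive interference in reflection requires 2 n t = (m + ½) λ.
Minimum at m = 0: t = λ / (4 n) = 478 / (4 × 1.57) = 76.1 nm.

76.1 nm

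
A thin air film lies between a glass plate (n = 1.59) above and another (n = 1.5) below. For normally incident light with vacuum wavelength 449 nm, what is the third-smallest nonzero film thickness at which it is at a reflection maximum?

Ray reflecting at the top interface goes from n = 1.59 toward n = 1.0: no phase shift.
At the lower boundary (n = 1.0 to n = 1.5) the reflected ray undergoes a half-wave phase shift.
Exactly one π shift → a net half-wave offset.
For bright reflection here: 2 n t = (m + ½) λ.
The third-smallest nonzero thickness corresponds to m = 2: t = (m + ½) λ / (2 n) = 2.50 × 449 / (2 × 1.0) = 561 nm.

561 nm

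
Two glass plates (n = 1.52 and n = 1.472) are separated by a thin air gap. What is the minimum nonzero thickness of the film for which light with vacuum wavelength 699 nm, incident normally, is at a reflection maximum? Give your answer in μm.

0.175 μm

At the upper boundary (n = 1.52 to n = 1.0) the reflected ray undergoes no phase shift.
Ray reflecting at the bottom interface goes from n = 1.0 toward n = 1.472: a half-wave phase shift.
Net: one phase inversion between the two reflected rays.
With one net inversion, constructive interference in reflection requires 2 n t = (m + ½) λ.
Minimum at m = 0: t = λ / (4 n) = 699 / (4 × 1.0) = 175 nm.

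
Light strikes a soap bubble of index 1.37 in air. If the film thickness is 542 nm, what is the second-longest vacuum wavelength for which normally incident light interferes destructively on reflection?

743 nm

At the upper boundary (n = 1.0 to n = 1.37) the reflected ray undergoes a half-wave phase shift.
Ray reflecting at the bottom interface goes from n = 1.37 toward n = 1.0: no phase shift.
Exactly one π shift → a net half-wave offset.
With one net inversion, destructive interference in reflection requires 2 n t = m λ.
λ = 2 n t / m. The second-longest wavelength is m = 2: λ = 2 × 1.37 × 542 / 2.00 = 743 nm.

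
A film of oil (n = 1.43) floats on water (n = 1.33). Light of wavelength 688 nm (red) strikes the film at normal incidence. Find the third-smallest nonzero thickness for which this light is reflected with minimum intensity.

722 nm

At the upper boundary (n = 1.0 to n = 1.43) the reflected ray undergoes a half-wave phase shift.
At the lower boundary (n = 1.43 to n = 1.33) the reflected ray undergoes no phase shift.
Net: one phase inversion between the two reflected rays.
For weak reflection here: 2 n t = m λ.
The third-smallest nonzero thickness corresponds to m = 3: t = m λ / (2 n) = 3.00 × 688 / (2 × 1.43) = 722 nm.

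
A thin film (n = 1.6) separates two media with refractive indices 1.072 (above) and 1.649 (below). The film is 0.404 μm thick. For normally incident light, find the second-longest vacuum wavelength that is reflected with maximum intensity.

646 nm

Ray reflecting at the top interface goes from n = 1.072 toward n = 1.6: a half-wave phase shift.
At the lower boundary (n = 1.6 to n = 1.649) the reflected ray undergoes a half-wave phase shift.
Net: no relative phase inversion (both shifts match).
So the condition for constructive reflection is 2 n t = m λ.
λ = 2 n t / m. The second-longest wavelength is m = 2: λ = 2 × 1.6 × 404 / 2.00 = 646 nm.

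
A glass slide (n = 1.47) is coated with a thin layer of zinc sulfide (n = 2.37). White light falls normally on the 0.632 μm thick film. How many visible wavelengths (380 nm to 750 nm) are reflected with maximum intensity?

At the upper boundary (n = 1.0 to n = 2.37) the reflected ray undergoes a half-wave phase shift.
Bottom surface (2.37 → 1.47): reflection off a lower-index medium gives no phase shift.
Exactly one π shift → a net half-wave offset.
For strong reflection here: 2 n t = (m + ½) λ.
λ = 2 n t / (m + ½) = 2996 / (m + ½) nm.
m=3: 856 nm (IR); m=4: 666 nm (visible); m=5: 545 nm (visible); m=6: 461 nm (visible); m=7: 399 nm (visible); m=8: 352 nm (UV).

4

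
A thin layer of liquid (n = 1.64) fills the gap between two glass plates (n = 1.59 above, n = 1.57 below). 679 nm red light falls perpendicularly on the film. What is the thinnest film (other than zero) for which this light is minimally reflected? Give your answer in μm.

0.207 μm

At the upper boundary (n = 1.59 to n = 1.64) the reflected ray undergoes a half-wave phase shift.
At the lower boundary (n = 1.64 to n = 1.57) the reflected ray undergoes no phase shift.
The two reflections differ by half a wavelength.
With one net inversion, destructive interference in reflection requires 2 n t = m λ.
Minimum nonzero at m = 1: t = λ / (2 n) = 679 / (2 × 1.64) = 207 nm.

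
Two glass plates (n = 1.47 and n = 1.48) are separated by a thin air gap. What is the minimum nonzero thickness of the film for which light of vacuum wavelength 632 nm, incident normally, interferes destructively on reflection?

316 nm

Top surface (1.47 → 1.0): reflection off a lower-index medium gives no phase shift.
At the lower boundary (n = 1.0 to n = 1.48) the reflected ray undergoes a half-wave phase shift.
Net: one phase inversion between the two reflected rays.
So the condition for destructive reflection is 2 n t = m λ.
Minimum nonzero at m = 1: t = λ / (2 n) = 632 / (2 × 1.0) = 316 nm.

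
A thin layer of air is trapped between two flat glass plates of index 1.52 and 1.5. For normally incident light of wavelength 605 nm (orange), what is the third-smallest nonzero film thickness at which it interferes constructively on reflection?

756 nm

Ray reflecting at the top interface goes from n = 1.52 toward n = 1.0: no phase shift.
At the lower boundary (n = 1.0 to n = 1.5) the reflected ray undergoes a half-wave phase shift.
Net: one phase inversion between the two reflected rays.
So the condition for constructive reflection is 2 n t = (m + ½) λ.
The third-smallest nonzero thickness corresponds to m = 2: t = (m + ½) λ / (2 n) = 2.50 × 605 / (2 × 1.0) = 756 nm.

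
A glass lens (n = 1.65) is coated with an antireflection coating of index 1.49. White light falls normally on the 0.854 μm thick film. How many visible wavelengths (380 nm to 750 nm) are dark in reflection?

4

Ray reflecting at the top interface goes from n = 1.0 toward n = 1.49: a half-wave phase shift.
At the lower boundary (n = 1.49 to n = 1.65) the reflected ray undergoes a half-wave phase shift.
Net: no relative phase inversion (both shifts match).
So the condition for destructive reflection is 2 n t = (m + ½) λ.
λ = 2 n t / (m + ½) = 2545 / (m + ½) nm.
m=2: 1018 nm (IR); m=3: 727 nm (visible); m=4: 566 nm (visible); m=5: 463 nm (visible); m=6: 392 nm (visible); m=7: 339 nm (UV).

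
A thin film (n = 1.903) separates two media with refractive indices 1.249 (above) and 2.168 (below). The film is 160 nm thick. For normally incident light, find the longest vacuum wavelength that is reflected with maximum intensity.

Ray reflecting at the top interface goes from n = 1.249 toward n = 1.903: a half-wave phase shift.
Bottom surface (1.903 → 2.168): reflection off a higher-index medium gives a half-wave phase shift.
The two reflections carry the same phase change, so no net offset.
For strong reflection here: 2 n t = m λ.
λ = 2 n t / m. The longest wavelength is m = 1: λ = 2 × 1.903 × 160 / 1.00 = 609 nm.

609 nm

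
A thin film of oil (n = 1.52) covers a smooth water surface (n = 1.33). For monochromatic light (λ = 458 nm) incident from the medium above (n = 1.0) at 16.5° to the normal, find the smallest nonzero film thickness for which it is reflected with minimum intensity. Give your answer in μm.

Ray reflecting at the top interface goes from n = 1.0 toward n = 1.52: a half-wave phase shift.
Bottom surface (1.52 → 1.33): reflection off a lower-index medium gives no phase shift.
Exactly one π shift → a net half-wave offset.
With one net inversion, destructive interference in reflection requires 2 n t cos θ_r = m λ.
Snell's law: 1.0 sin 16.5° = 1.52 sin θ_r → sin θ_r = 0.187, cos θ_r = 0.982.
Minimum nonzero at m = 1: t = λ / (2 n cos θ_r) = 458 / (2 × 1.52 × 0.982) = 153 nm.

0.153 μm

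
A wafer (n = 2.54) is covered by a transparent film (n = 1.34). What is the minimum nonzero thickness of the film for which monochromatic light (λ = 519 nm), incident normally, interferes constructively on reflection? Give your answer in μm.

0.194 μm

Ray reflecting at the top interface goes from n = 1.0 toward n = 1.34: a half-wave phase shift.
Bottom surface (1.34 → 2.54): reflection off a higher-index medium gives a half-wave phase shift.
Zero or two π shifts → no net half-wave offset.
For maximum reflection here: 2 n t = m λ.
Minimum nonzero at m = 1: t = λ / (2 n) = 519 / (2 × 1.34) = 194 nm.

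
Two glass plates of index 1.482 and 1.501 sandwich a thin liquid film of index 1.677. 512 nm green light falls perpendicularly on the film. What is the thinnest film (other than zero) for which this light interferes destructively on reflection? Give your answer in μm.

At the upper boundary (n = 1.482 to n = 1.677) the reflected ray undergoes a half-wave phase shift.
Bottom surface (1.677 → 1.501): reflection off a lower-index medium gives no phase shift.
Net: one phase inversion between the two reflected rays.
For weak reflection here: 2 n t = m λ.
Minimum nonzero at m = 1: t = λ / (2 n) = 512 / (2 × 1.677) = 153 nm.

0.153 μm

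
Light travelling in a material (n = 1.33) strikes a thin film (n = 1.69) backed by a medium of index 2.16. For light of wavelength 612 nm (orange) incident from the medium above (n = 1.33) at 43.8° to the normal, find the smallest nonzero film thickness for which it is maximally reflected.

216 nm

Ray reflecting at the top interface goes from n = 1.33 toward n = 1.69: a half-wave phase shift.
At the lower boundary (n = 1.69 to n = 2.16) the reflected ray undergoes a half-wave phase shift.
Zero or two π shifts → no net half-wave offset.
So the condition for constructive reflection is 2 n t cos θ_r = m λ.
Snell's law: 1.33 sin 43.8° = 1.69 sin θ_r → sin θ_r = 0.545, cos θ_r = 0.839.
Minimum nonzero at m = 1: t = λ / (2 n cos θ_r) = 612 / (2 × 1.69 × 0.839) = 216 nm.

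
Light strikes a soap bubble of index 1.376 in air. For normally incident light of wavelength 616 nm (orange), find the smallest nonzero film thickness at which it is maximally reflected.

Top surface (1.0 → 1.376): reflection off a higher-index medium gives a half-wave phase shift.
Ray reflecting at the bottom interface goes from n = 1.376 toward n = 1.0: no phase shift.
The two reflections differ by half a wavelength.
For strong reflection here: 2 n t = (m + ½) λ.
Minimum at m = 0: t = λ / (4 n) = 616 / (4 × 1.376) = 112 nm.

112 nm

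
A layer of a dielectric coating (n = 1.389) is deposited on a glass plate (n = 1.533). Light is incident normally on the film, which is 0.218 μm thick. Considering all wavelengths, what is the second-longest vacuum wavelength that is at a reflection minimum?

404 nm

At the upper boundary (n = 1.0 to n = 1.389) the reflected ray undergoes a half-wave phase shift.
Ray reflecting at the bottom interface goes from n = 1.389 toward n = 1.533: a half-wave phase shift.
Zero or two π shifts → no net half-wave offset.
For dark reflection here: 2 n t = (m + ½) λ.
λ = 2 n t / (m + ½). The second-longest wavelength is m = 1: λ = 2 × 1.389 × 218 / 1.50 = 404 nm.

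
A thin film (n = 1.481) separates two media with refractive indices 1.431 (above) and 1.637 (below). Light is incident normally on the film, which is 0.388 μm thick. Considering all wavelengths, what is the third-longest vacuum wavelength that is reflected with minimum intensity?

At the upper boundary (n = 1.431 to n = 1.481) the reflected ray undergoes a half-wave phase shift.
Bottom surface (1.481 → 1.637): reflection off a higher-index medium gives a half-wave phase shift.
Net: no relative phase inversion (both shifts match).
With no net inversion, destructive interference in reflection requires 2 n t = (m + ½) λ.
λ = 2 n t / (m + ½). The third-longest wavelength is m = 2: λ = 2 × 1.481 × 388 / 2.50 = 460 nm.

460 nm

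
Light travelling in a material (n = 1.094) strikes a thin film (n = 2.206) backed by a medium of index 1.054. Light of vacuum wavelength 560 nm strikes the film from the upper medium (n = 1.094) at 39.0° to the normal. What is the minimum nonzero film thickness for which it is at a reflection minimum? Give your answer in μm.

Top surface (1.094 → 2.206): reflection off a higher-index medium gives a half-wave phase shift.
Ray reflecting at the bottom interface goes from n = 2.206 toward n = 1.054: no phase shift.
Exactly one π shift → a net half-wave offset.
For weak reflection here: 2 n t cos θ_r = m λ.
Snell's law: 1.094 sin 39.0° = 2.206 sin θ_r → sin θ_r = 0.312, cos θ_r = 0.950.
Minimum nonzero at m = 1: t = λ / (2 n cos θ_r) = 560 / (2 × 2.206 × 0.950) = 134 nm.

0.134 μm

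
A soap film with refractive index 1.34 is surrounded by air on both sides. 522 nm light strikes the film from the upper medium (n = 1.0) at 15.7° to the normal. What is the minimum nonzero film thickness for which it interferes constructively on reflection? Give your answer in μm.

Top surface (1.0 → 1.34): reflection off a higher-index medium gives a half-wave phase shift.
Bottom surface (1.34 → 1.0): reflection off a lower-index medium gives no phase shift.
Net: one phase inversion between the two reflected rays.
For maximum reflection here: 2 n t cos θ_r = (m + ½) λ.
Snell's law: 1.0 sin 15.7° = 1.34 sin θ_r → sin θ_r = 0.202, cos θ_r = 0.979.
Minimum at m = 0: t = λ / (4 n cos θ_r) = 522 / (4 × 1.34 × 0.979) = 99.4 nm.

0.0994 μm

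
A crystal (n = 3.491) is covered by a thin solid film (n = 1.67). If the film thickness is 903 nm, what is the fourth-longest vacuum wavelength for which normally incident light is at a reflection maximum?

754 nm

At the upper boundary (n = 1.0 to n = 1.67) the reflected ray undergoes a half-wave phase shift.
At the lower boundary (n = 1.67 to n = 3.491) the reflected ray undergoes a half-wave phase shift.
Zero or two π shifts → no net half-wave offset.
For bright reflection here: 2 n t = m λ.
λ = 2 n t / m. The fourth-longest wavelength is m = 4: λ = 2 × 1.67 × 903 / 4.00 = 754 nm.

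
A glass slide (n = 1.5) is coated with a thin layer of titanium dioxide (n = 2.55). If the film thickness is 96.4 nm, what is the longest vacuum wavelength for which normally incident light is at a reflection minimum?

Top surface (1.0 → 2.55): reflection off a higher-index medium gives a half-wave phase shift.
Bottom surface (2.55 → 1.5): reflection off a lower-index medium gives no phase shift.
The two reflections differ by half a wavelength.
With one net inversion, destructive interference in reflection requires 2 n t = m λ.
λ = 2 n t / m. The longest wavelength is m = 1: λ = 2 × 2.55 × 96.4 / 1.00 = 492 nm.

492 nm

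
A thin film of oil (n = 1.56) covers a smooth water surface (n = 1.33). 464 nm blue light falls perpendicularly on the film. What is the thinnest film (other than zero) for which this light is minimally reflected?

149 nm

At the upper boundary (n = 1.0 to n = 1.56) the reflected ray undergoes a half-wave phase shift.
Ray reflecting at the bottom interface goes from n = 1.56 toward n = 1.33: no phase shift.
Net: one phase inversion between the two reflected rays.
For dark reflection here: 2 n t = m λ.
Minimum nonzero at m = 1: t = λ / (2 n) = 464 / (2 × 1.56) = 149 nm.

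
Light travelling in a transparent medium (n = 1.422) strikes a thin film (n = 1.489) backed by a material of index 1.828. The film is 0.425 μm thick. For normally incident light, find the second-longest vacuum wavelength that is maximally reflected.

At the upper boundary (n = 1.422 to n = 1.489) the reflected ray undergoes a half-wave phase shift.
At the lower boundary (n = 1.489 to n = 1.828) the reflected ray undergoes a half-wave phase shift.
The two reflections carry the same phase change, so no net offset.
So the condition for constructive reflection is 2 n t = m λ.
λ = 2 n t / m. The second-longest wavelength is m = 2: λ = 2 × 1.489 × 425 / 2.00 = 633 nm.

633 nm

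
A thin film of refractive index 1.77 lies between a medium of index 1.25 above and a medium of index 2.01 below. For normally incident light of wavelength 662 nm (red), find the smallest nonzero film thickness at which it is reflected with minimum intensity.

Top surface (1.25 → 1.77): reflection off a higher-index medium gives a half-wave phase shift.
Ray reflecting at the bottom interface goes from n = 1.77 toward n = 2.01: a half-wave phase shift.
The two reflections carry the same phase change, so no net offset.
For minimum reflection here: 2 n t = (m + ½) λ.
Minimum at m = 0: t = λ / (4 n) = 662 / (4 × 1.77) = 93.5 nm.

93.5 nm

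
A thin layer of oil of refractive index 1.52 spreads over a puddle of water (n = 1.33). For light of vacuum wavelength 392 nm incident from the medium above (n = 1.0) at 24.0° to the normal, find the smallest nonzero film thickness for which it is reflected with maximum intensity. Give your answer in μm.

0.0669 μm

At the upper boundary (n = 1.0 to n = 1.52) the reflected ray undergoes a half-wave phase shift.
Bottom surface (1.52 → 1.33): reflection off a lower-index medium gives no phase shift.
The two reflections differ by half a wavelength.
With one net inversion, constructive interference in reflection requires 2 n t cos θ_r = (m + ½) λ.
Snell's law: 1.0 sin 24.0° = 1.52 sin θ_r → sin θ_r = 0.268, cos θ_r = 0.964.
Minimum at m = 0: t = λ / (4 n cos θ_r) = 392 / (4 × 1.52 × 0.964) = 66.9 nm.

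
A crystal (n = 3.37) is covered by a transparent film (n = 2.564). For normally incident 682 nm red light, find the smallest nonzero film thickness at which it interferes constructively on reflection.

133 nm

At the upper boundary (n = 1.0 to n = 2.564) the reflected ray undergoes a half-wave phase shift.
Ray reflecting at the bottom interface goes from n = 2.564 toward n = 3.37: a half-wave phase shift.
The two reflections carry the same phase change, so no net offset.
So the condition for constructive reflection is 2 n t = m λ.
Minimum nonzero at m = 1: t = λ / (2 n) = 682 / (2 × 2.564) = 133 nm.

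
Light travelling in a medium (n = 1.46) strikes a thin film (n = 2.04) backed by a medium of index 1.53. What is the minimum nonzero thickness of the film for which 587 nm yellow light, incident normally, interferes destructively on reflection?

Top surface (1.46 → 2.04): reflection off a higher-index medium gives a half-wave phase shift.
At the lower boundary (n = 2.04 to n = 1.53) the reflected ray undergoes no phase shift.
The two reflections differ by half a wavelength.
So the condition for destructive reflection is 2 n t = m λ.
Minimum nonzero at m = 1: t = λ / (2 n) = 587 / (2 × 2.04) = 144 nm.

144 nm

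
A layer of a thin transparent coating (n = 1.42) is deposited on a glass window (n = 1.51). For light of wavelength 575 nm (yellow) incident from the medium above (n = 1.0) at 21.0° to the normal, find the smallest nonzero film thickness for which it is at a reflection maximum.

Top surface (1.0 → 1.42): reflection off a higher-index medium gives a half-wave phase shift.
At the lower boundary (n = 1.42 to n = 1.51) the reflected ray undergoes a half-wave phase shift.
Zero or two π shifts → no net half-wave offset.
With no net inversion, constructive interference in reflection requires 2 n t cos θ_r = m λ.
Snell's law: 1.0 sin 21.0° = 1.42 sin θ_r → sin θ_r = 0.252, cos θ_r = 0.968.
Minimum nonzero at m = 1: t = λ / (2 n cos θ_r) = 575 / (2 × 1.42 × 0.968) = 209 nm.

209 nm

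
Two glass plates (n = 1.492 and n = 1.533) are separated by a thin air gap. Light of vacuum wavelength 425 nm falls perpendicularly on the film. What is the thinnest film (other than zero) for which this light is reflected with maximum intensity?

At the upper boundary (n = 1.492 to n = 1.0) the reflected ray undergoes no phase shift.
Bottom surface (1.0 → 1.533): reflection off a higher-index medium gives a half-wave phase shift.
Exactly one π shift → a net half-wave offset.
So the condition for constructive reflection is 2 n t = (m + ½) λ.
Minimum at m = 0: t = λ / (4 n) = 425 / (4 × 1.0) = 106 nm.

106 nm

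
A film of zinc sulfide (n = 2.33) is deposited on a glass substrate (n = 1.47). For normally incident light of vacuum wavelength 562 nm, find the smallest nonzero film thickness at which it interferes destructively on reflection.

121 nm

Top surface (1.0 → 2.33): reflection off a higher-index medium gives a half-wave phase shift.
At the lower boundary (n = 2.33 to n = 1.47) the reflected ray undergoes no phase shift.
Exactly one π shift → a net half-wave offset.
So the condition for destructive reflection is 2 n t = m λ.
Minimum nonzero at m = 1: t = λ / (2 n) = 562 / (2 × 2.33) = 121 nm.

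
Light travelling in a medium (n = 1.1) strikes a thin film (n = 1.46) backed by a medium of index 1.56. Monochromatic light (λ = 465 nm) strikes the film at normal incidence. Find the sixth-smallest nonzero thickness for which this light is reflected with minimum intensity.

876 nm

Top surface (1.1 → 1.46): reflection off a higher-index medium gives a half-wave phase shift.
Ray reflecting at the bottom interface goes from n = 1.46 toward n = 1.56: a half-wave phase shift.
Zero or two π shifts → no net half-wave offset.
So the condition for destructive reflection is 2 n t = (m + ½) λ.
The sixth-smallest nonzero thickness corresponds to m = 5: t = (m + ½) λ / (2 n) = 5.50 × 465 / (2 × 1.46) = 876 nm.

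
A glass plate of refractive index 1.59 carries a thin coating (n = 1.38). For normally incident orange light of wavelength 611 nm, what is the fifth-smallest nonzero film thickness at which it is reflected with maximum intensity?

Ray reflecting at the top interface goes from n = 1.0 toward n = 1.38: a half-wave phase shift.
Ray reflecting at the bottom interface goes from n = 1.38 toward n = 1.59: a half-wave phase shift.
Zero or two π shifts → no net half-wave offset.
For bright reflection here: 2 n t = m λ.
The fifth-smallest nonzero thickness corresponds to m = 5: t = m λ / (2 n) = 5.00 × 611 / (2 × 1.38) = 1107 nm.

1107 nm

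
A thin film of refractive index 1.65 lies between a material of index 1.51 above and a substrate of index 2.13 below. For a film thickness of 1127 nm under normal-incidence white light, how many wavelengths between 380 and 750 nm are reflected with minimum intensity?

Top surface (1.51 → 1.65): reflection off a higher-index medium gives a half-wave phase shift.
Ray reflecting at the bottom interface goes from n = 1.65 toward n = 2.13: a half-wave phase shift.
Zero or two π shifts → no net half-wave offset.
With no net inversion, destructive interference in reflection requires 2 n t = (m + ½) λ.
λ = 2 n t / (m + ½) = 3719 / (m + ½) nm.
m=4: 826 nm (IR); m=5: 676 nm (visible); m=6: 572 nm (visible); m=7: 496 nm (visible); m=8: 438 nm (visible); m=9: 391 nm (visible); m=10: 354 nm (UV).

5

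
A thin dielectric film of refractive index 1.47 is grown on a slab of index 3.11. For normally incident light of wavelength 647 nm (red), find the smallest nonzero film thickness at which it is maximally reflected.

220 nm

Ray reflecting at the top interface goes from n = 1.0 toward n = 1.47: a half-wave phase shift.
Bottom surface (1.47 → 3.11): reflection off a higher-index medium gives a half-wave phase shift.
Zero or two π shifts → no net half-wave offset.
For maximum reflection here: 2 n t = m λ.
Minimum nonzero at m = 1: t = λ / (2 n) = 647 / (2 × 1.47) = 220 nm.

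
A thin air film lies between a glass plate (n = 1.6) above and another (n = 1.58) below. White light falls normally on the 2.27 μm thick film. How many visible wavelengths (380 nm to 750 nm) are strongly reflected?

6

At the upper boundary (n = 1.6 to n = 1.0) the reflected ray undergoes no phase shift.
Bottom surface (1.0 → 1.58): reflection off a higher-index medium gives a half-wave phase shift.
Exactly one π shift → a net half-wave offset.
So the condition for constructive reflection is 2 n t = (m + ½) λ.
λ = 2 n t / (m + ½) = 4540 / (m + ½) nm.
m=5: 825 nm (IR); m=6: 698 nm (visible); m=7: 605 nm (visible); m=8: 534 nm (visible); m=9: 478 nm (visible); m=10: 432 nm (visible); m=11: 395 nm (visible); m=12: 363 nm (UV).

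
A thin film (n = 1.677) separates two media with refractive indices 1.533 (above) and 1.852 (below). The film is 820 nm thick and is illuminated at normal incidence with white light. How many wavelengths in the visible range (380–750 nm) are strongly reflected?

Ray reflecting at the top interface goes from n = 1.533 toward n = 1.677: a half-wave phase shift.
At the lower boundary (n = 1.677 to n = 1.852) the reflected ray undergoes a half-wave phase shift.
Zero or two π shifts → no net half-wave offset.
With no net inversion, constructive interference in reflection requires 2 n t = m λ.
λ = 2 n t / m = 2750 / m nm.
m=3: 917 nm (IR); m=4: 688 nm (visible); m=5: 550 nm (visible); m=6: 458 nm (visible); m=7: 393 nm (visible); m=8: 344 nm (UV).

4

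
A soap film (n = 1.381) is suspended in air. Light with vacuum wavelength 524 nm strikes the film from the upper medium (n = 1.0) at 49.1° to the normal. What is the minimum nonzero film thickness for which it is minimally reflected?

227 nm

Ray reflecting at the top interface goes from n = 1.0 toward n = 1.381: a half-wave phase shift.
Bottom surface (1.381 → 1.0): reflection off a lower-index medium gives no phase shift.
Exactly one π shift → a net half-wave offset.
For dark reflection here: 2 n t cos θ_r = m λ.
Snell's law: 1.0 sin 49.1° = 1.381 sin θ_r → sin θ_r = 0.547, cos θ_r = 0.837.
Minimum nonzero at m = 1: t = λ / (2 n cos θ_r) = 524 / (2 × 1.381 × 0.837) = 227 nm.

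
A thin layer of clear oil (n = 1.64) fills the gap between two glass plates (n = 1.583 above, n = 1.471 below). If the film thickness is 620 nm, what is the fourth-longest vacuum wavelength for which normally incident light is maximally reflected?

581 nm

At the upper boundary (n = 1.583 to n = 1.64) the reflected ray undergoes a half-wave phase shift.
Bottom surface (1.64 → 1.471): reflection off a lower-index medium gives no phase shift.
Net: one phase inversion between the two reflected rays.
So the condition for constructive reflection is 2 n t = (m + ½) λ.
λ = 2 n t / (m + ½). The fourth-longest wavelength is m = 3: λ = 2 × 1.64 × 620 / 3.50 = 581 nm.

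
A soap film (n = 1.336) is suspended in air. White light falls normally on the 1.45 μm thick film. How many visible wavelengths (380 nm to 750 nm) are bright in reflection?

Ray reflecting at the top interface goes from n = 1.0 toward n = 1.336: a half-wave phase shift.
At the lower boundary (n = 1.336 to n = 1.0) the reflected ray undergoes no phase shift.
Net: one phase inversion between the two reflected rays.
With one net inversion, constructive interference in reflection requires 2 n t = (m + ½) λ.
λ = 2 n t / (m + ½) = 3874 / (m + ½) nm.
m=4: 861 nm (IR); m=5: 704 nm (visible); m=6: 596 nm (visible); m=7: 517 nm (visible); m=8: 456 nm (visible); m=9: 408 nm (visible); m=10: 369 nm (UV).

5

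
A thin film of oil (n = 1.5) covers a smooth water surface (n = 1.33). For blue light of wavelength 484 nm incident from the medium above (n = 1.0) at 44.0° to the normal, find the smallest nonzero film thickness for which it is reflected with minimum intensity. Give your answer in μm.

0.182 μm

Top surface (1.0 → 1.5): reflection off a higher-index medium gives a half-wave phase shift.
At the lower boundary (n = 1.5 to n = 1.33) the reflected ray undergoes no phase shift.
Exactly one π shift → a net half-wave offset.
So the condition for destructive reflection is 2 n t cos θ_r = m λ.
Snell's law: 1.0 sin 44.0° = 1.5 sin θ_r → sin θ_r = 0.463, cos θ_r = 0.886.
Minimum nonzero at m = 1: t = λ / (2 n cos θ_r) = 484 / (2 × 1.5 × 0.886) = 182 nm.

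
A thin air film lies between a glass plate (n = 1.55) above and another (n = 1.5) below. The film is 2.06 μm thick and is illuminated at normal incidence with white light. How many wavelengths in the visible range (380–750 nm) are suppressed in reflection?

Ray reflecting at the top interface goes from n = 1.55 toward n = 1.0: no phase shift.
Ray reflecting at the bottom interface goes from n = 1.0 toward n = 1.5: a half-wave phase shift.
Exactly one π shift → a net half-wave offset.
So the condition for destructive reflection is 2 n t = m λ.
λ = 2 n t / m = 4120 / m nm.
m=5: 824 nm (IR); m=6: 687 nm (visible); m=7: 589 nm (visible); m=8: 515 nm (visible); m=9: 458 nm (visible); m=10: 412 nm (visible); m=11: 375 nm (UV).

5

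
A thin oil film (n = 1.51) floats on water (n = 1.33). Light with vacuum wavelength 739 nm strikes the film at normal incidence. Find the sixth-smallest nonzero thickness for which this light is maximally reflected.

1346 nm

At the upper boundary (n = 1.0 to n = 1.51) the reflected ray undergoes a half-wave phase shift.
At the lower boundary (n = 1.51 to n = 1.33) the reflected ray undergoes no phase shift.
Net: one phase inversion between the two reflected rays.
So the condition for constructive reflection is 2 n t = (m + ½) λ.
The sixth-smallest nonzero thickness corresponds to m = 5: t = (m + ½) λ / (2 n) = 5.50 × 739 / (2 × 1.51) = 1346 nm.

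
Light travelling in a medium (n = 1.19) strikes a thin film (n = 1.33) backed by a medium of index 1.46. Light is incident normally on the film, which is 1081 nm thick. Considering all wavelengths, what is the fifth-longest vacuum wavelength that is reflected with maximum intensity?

575 nm

Top surface (1.19 → 1.33): reflection off a higher-index medium gives a half-wave phase shift.
At the lower boundary (n = 1.33 to n = 1.46) the reflected ray undergoes a half-wave phase shift.
The two reflections carry the same phase change, so no net offset.
So the condition for constructive reflection is 2 n t = m λ.
λ = 2 n t / m. The fifth-longest wavelength is m = 5: λ = 2 × 1.33 × 1081 / 5.00 = 575 nm.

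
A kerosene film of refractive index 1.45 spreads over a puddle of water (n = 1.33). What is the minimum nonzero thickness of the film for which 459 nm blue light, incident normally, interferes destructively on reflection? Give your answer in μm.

Ray reflecting at the top interface goes from n = 1.0 toward n = 1.45: a half-wave phase shift.
Ray reflecting at the bottom interface goes from n = 1.45 toward n = 1.33: no phase shift.
Net: one phase inversion between the two reflected rays.
So the condition for destructive reflection is 2 n t = m λ.
Minimum nonzero at m = 1: t = λ / (2 n) = 459 / (2 × 1.45) = 158 nm.

0.158 μm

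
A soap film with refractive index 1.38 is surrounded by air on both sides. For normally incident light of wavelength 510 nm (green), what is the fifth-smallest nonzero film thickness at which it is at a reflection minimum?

924 nm

Top surface (1.0 → 1.38): reflection off a higher-index medium gives a half-wave phase shift.
At the lower boundary (n = 1.38 to n = 1.0) the reflected ray undergoes no phase shift.
Net: one phase inversion between the two reflected rays.
For dark reflection here: 2 n t = m λ.
The fifth-smallest nonzero thickness corresponds to m = 5: t = m λ / (2 n) = 5.00 × 510 / (2 × 1.38) = 924 nm.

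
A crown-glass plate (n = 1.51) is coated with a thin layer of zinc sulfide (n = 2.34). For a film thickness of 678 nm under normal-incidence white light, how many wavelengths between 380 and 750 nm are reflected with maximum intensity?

Top surface (1.0 → 2.34): reflection off a higher-index medium gives a half-wave phase shift.
Ray reflecting at the bottom interface goes from n = 2.34 toward n = 1.51: no phase shift.
Exactly one π shift → a net half-wave offset.
For maximum reflection here: 2 n t = (m + ½) λ.
λ = 2 n t / (m + ½) = 3173 / (m + ½) nm.
m=3: 907 nm (IR); m=4: 705 nm (visible); m=5: 577 nm (visible); m=6: 488 nm (visible); m=7: 423 nm (visible); m=8: 373 nm (UV).

4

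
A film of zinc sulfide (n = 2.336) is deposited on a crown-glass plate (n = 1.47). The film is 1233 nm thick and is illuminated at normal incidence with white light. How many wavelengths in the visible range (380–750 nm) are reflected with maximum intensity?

7

At the upper boundary (n = 1.0 to n = 2.336) the reflected ray undergoes a half-wave phase shift.
At the lower boundary (n = 2.336 to n = 1.47) the reflected ray undergoes no phase shift.
The two reflections differ by half a wavelength.
For maximum reflection here: 2 n t = (m + ½) λ.
λ = 2 n t / (m + ½) = 5761 / (m + ½) nm.
m=7: 768 nm (IR); m=8: 678 nm (visible); m=9: 606 nm (visible); m=10: 549 nm (visible); m=11: 501 nm (visible); m=12: 461 nm (visible); m=13: 427 nm (visible); m=14: 397 nm (visible); m=15: 372 nm (UV).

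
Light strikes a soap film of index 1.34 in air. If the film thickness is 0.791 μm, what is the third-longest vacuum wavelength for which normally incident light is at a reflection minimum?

707 nm

At the upper boundary (n = 1.0 to n = 1.34) the reflected ray undergoes a half-wave phase shift.
Bottom surface (1.34 → 1.0): reflection off a lower-index medium gives no phase shift.
Exactly one π shift → a net half-wave offset.
For dark reflection here: 2 n t = m λ.
λ = 2 n t / m. The third-longest wavelength is m = 3: λ = 2 × 1.34 × 791 / 3.00 = 707 nm.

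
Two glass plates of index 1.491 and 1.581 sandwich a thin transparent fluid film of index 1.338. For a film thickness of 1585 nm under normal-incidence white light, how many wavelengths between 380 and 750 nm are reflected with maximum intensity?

5

Top surface (1.491 → 1.338): reflection off a lower-index medium gives no phase shift.
Bottom surface (1.338 → 1.581): reflection off a higher-index medium gives a half-wave phase shift.
Exactly one π shift → a net half-wave offset.
For bright reflection here: 2 n t = (m + ½) λ.
λ = 2 n t / (m + ½) = 4241 / (m + ½) nm.
m=5: 771 nm (IR); m=6: 653 nm (visible); m=7: 566 nm (visible); m=8: 499 nm (visible); m=9: 446 nm (visible); m=10: 404 nm (visible); m=11: 369 nm (UV).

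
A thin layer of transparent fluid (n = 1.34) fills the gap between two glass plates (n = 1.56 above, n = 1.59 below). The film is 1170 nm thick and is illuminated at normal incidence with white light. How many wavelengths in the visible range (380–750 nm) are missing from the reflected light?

4

Top surface (1.56 → 1.34): reflection off a lower-index medium gives no phase shift.
Bottom surface (1.34 → 1.59): reflection off a higher-index medium gives a half-wave phase shift.
The two reflections differ by half a wavelength.
With one net inversion, destructive interference in reflection requires 2 n t = m λ.
λ = 2 n t / m = 3136 / m nm.
m=4: 784 nm (IR); m=5: 627 nm (visible); m=6: 523 nm (visible); m=7: 448 nm (visible); m=8: 392 nm (visible); m=9: 348 nm (UV).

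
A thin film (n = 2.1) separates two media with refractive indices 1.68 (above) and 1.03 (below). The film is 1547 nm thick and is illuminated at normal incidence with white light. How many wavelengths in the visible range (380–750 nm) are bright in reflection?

At the upper boundary (n = 1.68 to n = 2.1) the reflected ray undergoes a half-wave phase shift.
Ray reflecting at the bottom interface goes from n = 2.1 toward n = 1.03: no phase shift.
Exactly one π shift → a net half-wave offset.
So the condition for constructive reflection is 2 n t = (m + ½) λ.
λ = 2 n t / (m + ½) = 6497 / (m + ½) nm.
m=8: 764 nm (IR); m=9: 684 nm (visible); m=10: 619 nm (visible); m=11: 565 nm (visible); m=12: 520 nm (visible); m=13: 481 nm (visible); m=14: 448 nm (visible); m=15: 419 nm (visible); m=16: 394 nm (visible); m=17: 371 nm (UV).

8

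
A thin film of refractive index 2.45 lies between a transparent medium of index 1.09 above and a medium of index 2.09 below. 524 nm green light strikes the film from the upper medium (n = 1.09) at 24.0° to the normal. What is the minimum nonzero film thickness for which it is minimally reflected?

109 nm

Ray reflecting at the top interface goes from n = 1.09 toward n = 2.45: a half-wave phase shift.
Ray reflecting at the bottom interface goes from n = 2.45 toward n = 2.09: no phase shift.
The two reflections differ by half a wavelength.
With one net inversion, destructive interference in reflection requires 2 n t cos θ_r = m λ.
Snell's law: 1.09 sin 24.0° = 2.45 sin θ_r → sin θ_r = 0.181, cos θ_r = 0.983.
Minimum nonzero at m = 1: t = λ / (2 n cos θ_r) = 524 / (2 × 2.45 × 0.983) = 109 nm.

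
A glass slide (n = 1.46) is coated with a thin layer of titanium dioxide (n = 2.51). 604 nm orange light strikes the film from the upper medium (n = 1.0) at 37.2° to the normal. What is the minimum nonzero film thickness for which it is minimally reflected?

At the upper boundary (n = 1.0 to n = 2.51) the reflected ray undergoes a half-wave phase shift.
Bottom surface (2.51 → 1.46): reflection off a lower-index medium gives no phase shift.
Exactly one π shift → a net half-wave offset.
With one net inversion, destructive interference in reflection requires 2 n t cos θ_r = m λ.
Snell's law: 1.0 sin 37.2° = 2.51 sin θ_r → sin θ_r = 0.241, cos θ_r = 0.971.
Minimum nonzero at m = 1: t = λ / (2 n cos θ_r) = 604 / (2 × 2.51 × 0.971) = 124 nm.

124 nm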